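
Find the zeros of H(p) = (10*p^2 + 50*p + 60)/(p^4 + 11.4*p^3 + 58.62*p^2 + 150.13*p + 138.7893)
Set numerator = 0: 10*p^2 + 50*p + 60 = 10*(p + 2)(p + 3) = 0 → Zeros: -2, -3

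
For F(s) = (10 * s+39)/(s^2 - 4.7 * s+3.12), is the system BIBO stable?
Denominator: s^2 - 4.7*s + 3.12 = (s - 0.8)(s - 3.9). Poles: 0.8, 3.9. All Re(p)<0: No (unstable)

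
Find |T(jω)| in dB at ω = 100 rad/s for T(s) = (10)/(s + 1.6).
Substitute s = j*100: T(j100) = 0.00159959 - 0.0999744j.
|T(j100)| = sqrt(Re² + Im²) = 0.09999.
20*log₁₀(0.09999) = -20.00 dB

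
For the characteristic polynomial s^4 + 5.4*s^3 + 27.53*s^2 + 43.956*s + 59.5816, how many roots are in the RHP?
s^4 + 5.4*s^3 + 27.53*s^2 + 43.956*s + 59.5816 = (s^2 + 3.6*s + 17.68)(s^2 + 1.8*s + 3.37). Poles: -0.9 + 1.6j, -0.9 - 1.6j, -1.8 + 3.8j, -1.8 - 3.8j. RHP poles (Re>0): 0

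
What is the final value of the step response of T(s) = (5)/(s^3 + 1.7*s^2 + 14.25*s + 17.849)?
FVT: lim_{t→∞} y(t) = lim_{s→0} s*Y(s) where Y(s) = T(s)/s.
= lim_{s→0} T(s) = T(0) = num(0)/den(0) = 5/17.849 = 0.2801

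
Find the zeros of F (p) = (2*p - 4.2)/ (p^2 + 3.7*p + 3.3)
Set numerator = 0: 2*p - 4.2 = 0 → Zeros: 2.1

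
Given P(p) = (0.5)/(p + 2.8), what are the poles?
Set denominator = 0: p + 2.8 = 0 → Poles: -2.8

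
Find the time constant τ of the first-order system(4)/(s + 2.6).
First-order system: τ = -1/pole. Pole = -2.6. τ = -1/(-2.6) = 0.3846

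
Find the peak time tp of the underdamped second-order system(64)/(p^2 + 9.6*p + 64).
Standard form: ωn²/(p²+2ζωn·p+ωn²) → ωn = 8, ζ = 0.6.
ωd = ωn·√(1-ζ²) = 8·√(1-0.6²) = 6.4.
tp = π/ωd = π/6.4 = 0.4909 s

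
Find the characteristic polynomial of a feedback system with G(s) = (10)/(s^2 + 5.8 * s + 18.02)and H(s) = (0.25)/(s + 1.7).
Characteristic poly = G_den * H_den + G_num * H_num = (s^3 + 7.5*s^2 + 27.88*s + 30.634) + (2.5) = s^3 + 7.5*s^2 + 27.88*s + 33.134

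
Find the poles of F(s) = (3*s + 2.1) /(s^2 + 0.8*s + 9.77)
Set denominator = 0: s^2 + 0.8*s + 9.77 = 0 → Poles: -0.4 + 3.1j, -0.4 - 3.1j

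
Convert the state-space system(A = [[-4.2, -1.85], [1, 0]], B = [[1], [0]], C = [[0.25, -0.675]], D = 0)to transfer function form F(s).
F(s) = C(sI - A)⁻¹B + D.
Characteristic polynomial det(sI - A) = s^2 + 4.2*s + 1.85.
Numerator from C·adj(sI-A)·B + D·det(sI-A) = 0.25*s - 0.675.
F(s) = (0.25*s - 0.675)/(s^2 + 4.2*s + 1.85)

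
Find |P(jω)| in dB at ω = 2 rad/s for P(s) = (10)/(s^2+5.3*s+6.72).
Substitute s = j*2: P(j2) = 0.227124 - 0.885115j.
|P(j2)| = sqrt(Re² + Im²) = 0.9138.
20*log₁₀(0.9138) = -0.78 dB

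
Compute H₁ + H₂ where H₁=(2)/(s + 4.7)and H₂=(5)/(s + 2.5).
Parallel: H = H₁ + H₂ = (n₁·d₂ + n₂·d₁)/(d₁·d₂).
n₁·d₂ = 2*s + 5. n₂·d₁ = 5*s + 23.5. Sum = 7*s + 28.5. d₁·d₂ = s^2 + 7.2*s + 11.75.
H(s) = (7*s + 28.5)/(s^2 + 7.2*s + 11.75)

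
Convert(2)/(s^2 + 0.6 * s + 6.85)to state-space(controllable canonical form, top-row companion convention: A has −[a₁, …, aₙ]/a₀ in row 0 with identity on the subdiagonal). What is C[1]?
Reachable canonical form: C = numerator coefficients (right-aligned, zero-padded to length n).
num = 2, C = [[0, 2]].
C[1] = 2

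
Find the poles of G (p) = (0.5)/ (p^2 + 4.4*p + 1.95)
Set denominator = 0: p^2 + 4.4*p + 1.95 = (p + 3.9)(p + 0.5) = 0 → Poles: -0.5, -3.9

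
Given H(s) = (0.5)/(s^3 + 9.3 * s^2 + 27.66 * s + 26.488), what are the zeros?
Numerator is a nonzero constant (0.5) → Zeros: none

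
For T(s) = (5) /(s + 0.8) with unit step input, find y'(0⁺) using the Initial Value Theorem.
IVT: y'(0⁺) = lim_{s→∞} s²·Y(s) = lim_{s→∞} s·T(s).
deg(num) = 0, deg(den) = 1, relative degree = 1, so s·T(s) → (leading num)/(leading den) = 5/1 = 5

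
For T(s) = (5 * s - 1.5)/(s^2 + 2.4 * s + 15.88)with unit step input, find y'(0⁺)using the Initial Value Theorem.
IVT: y'(0⁺) = lim_{s→∞} s²·Y(s) = lim_{s→∞} s·T(s).
deg(num) = 1, deg(den) = 2, relative degree = 1, so s·T(s) → (leading num)/(leading den) = 5/1 = 5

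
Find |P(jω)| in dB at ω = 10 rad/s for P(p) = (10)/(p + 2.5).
Substitute p = j*10: P(j10) = 0.235294 - 0.941176j.
|P(j10)| = sqrt(Re² + Im²) = 0.9701.
20*log₁₀(0.9701) = -0.26 dB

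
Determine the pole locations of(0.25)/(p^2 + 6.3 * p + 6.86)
Set denominator = 0: p^2 + 6.3*p + 6.86 = (p + 1.4)(p + 4.9) = 0 → Poles: -1.4, -4.9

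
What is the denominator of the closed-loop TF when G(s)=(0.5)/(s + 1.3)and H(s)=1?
Characteristic poly = G_den * H_den + G_num * H_num = (s + 1.3) + (0.5) = s + 1.8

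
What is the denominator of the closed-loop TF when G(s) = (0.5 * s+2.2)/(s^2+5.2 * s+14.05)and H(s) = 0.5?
Characteristic poly = G_den * H_den + G_num * H_num = (s^2 + 5.2*s + 14.05) + (0.25*s + 1.1) = s^2 + 5.45*s + 15.15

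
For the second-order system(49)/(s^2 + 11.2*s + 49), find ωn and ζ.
Standard form: ωn²/(s²+2ζωn·s+ωn²).
const=49=ωn² → ωn=7, s coeff=11.2=2ζωn → ζ=0.8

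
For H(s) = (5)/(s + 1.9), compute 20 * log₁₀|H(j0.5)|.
Substitute s = j*0.5: H(j0.5) = 2.46114 - 0.647668j.
|H(j0.5)| = sqrt(Re² + Im²) = 2.545.
20*log₁₀(2.545) = 8.11 dB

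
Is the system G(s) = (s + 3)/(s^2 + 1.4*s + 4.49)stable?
Denominator: s^2 + 1.4*s + 4.49. Poles: -0.7 + 2j, -0.7 - 2j. All Re(p)<0: Yes (stable)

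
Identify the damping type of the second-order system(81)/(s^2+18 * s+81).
Standard form: ωn²/(s²+2ζωn·s+ωn²) gives ωn=9, ζ=1.
Critically damped (ζ = 1)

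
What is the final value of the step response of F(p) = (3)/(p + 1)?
FVT: lim_{t→∞} y(t) = lim_{p→0} p*Y(p) where Y(p) = F(p)/p.
= lim_{p→0} F(p) = F(0) = num(0)/den(0) = 3/1 = 3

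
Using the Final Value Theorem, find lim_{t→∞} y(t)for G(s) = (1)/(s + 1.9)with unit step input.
FVT: lim_{t→∞} y(t) = lim_{s→0} s*Y(s) where Y(s) = G(s)/s.
= lim_{s→0} G(s) = G(0) = num(0)/den(0) = 1/1.9 = 0.5263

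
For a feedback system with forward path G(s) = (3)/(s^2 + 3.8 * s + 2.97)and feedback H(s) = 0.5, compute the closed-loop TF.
Closed-loop T = G/(1+GH).
Numerator: G_num * H_den = 3.
Denominator: G_den * H_den + G_num * H_num = (s^2 + 3.8*s + 2.97) + (1.5) = s^2 + 3.8*s + 4.47.
T(s) = (3)/(s^2 + 3.8*s + 4.47)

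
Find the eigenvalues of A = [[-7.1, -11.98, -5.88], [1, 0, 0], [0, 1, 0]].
Eigenvalues solve det(λI - A) = 0.
Characteristic polynomial: λ^3 + 7.1*λ^2 + 11.98*λ + 5.88 = 0.
Factor: (λ + 1)(λ + 4.9)(λ + 1.2) = 0.
Roots: -1, -1.2, -4.9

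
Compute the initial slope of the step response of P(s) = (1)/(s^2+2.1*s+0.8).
IVT: y'(0⁺) = lim_{s→∞} s²·Y(s) = lim_{s→∞} s·P(s).
deg(num) = 0, deg(den) = 2, relative degree = 2 ≥ 2, so s·P(s) → 0. Initial slope = 0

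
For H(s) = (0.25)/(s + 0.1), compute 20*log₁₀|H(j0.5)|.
Substitute s = j*0.5: H(j0.5) = 0.0961538 - 0.480769j.
|H(j0.5)| = sqrt(Re² + Im²) = 0.4903.
20*log₁₀(0.4903) = -6.19 dB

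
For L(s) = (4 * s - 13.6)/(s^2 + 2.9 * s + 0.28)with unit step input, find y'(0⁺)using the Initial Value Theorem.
IVT: y'(0⁺) = lim_{s→∞} s²·Y(s) = lim_{s→∞} s·L(s).
deg(num) = 1, deg(den) = 2, relative degree = 1, so s·L(s) → (leading num)/(leading den) = 4/1 = 4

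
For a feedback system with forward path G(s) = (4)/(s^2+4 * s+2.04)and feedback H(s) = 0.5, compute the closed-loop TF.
Closed-loop T = G/(1+GH).
Numerator: G_num * H_den = 4.
Denominator: G_den * H_den + G_num * H_num = (s^2 + 4*s + 2.04) + (2) = s^2 + 4*s + 4.04.
T(s) = (4)/(s^2 + 4*s + 4.04)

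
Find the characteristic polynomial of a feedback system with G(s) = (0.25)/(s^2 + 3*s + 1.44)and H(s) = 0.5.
Characteristic poly = G_den * H_den + G_num * H_num = (s^2 + 3*s + 1.44) + (0.125) = s^2 + 3*s + 1.565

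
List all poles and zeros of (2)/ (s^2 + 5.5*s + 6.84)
Set denominator = 0: s^2 + 5.5*s + 6.84 = (s + 3.6)(s + 1.9) = 0 → Poles: -1.9, -3.6
Numerator is a nonzero constant (2) → Zeros: none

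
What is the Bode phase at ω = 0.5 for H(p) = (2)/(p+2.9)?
Substitute p = j*0.5: H(j0.5) = 0.669746 - 0.115473j.
∠H(j0.5) = atan2(Im, Re) = atan2(-0.115473, 0.669746) = -9.78°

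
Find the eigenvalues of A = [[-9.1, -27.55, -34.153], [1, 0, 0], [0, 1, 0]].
Eigenvalues solve det(λI - A) = 0.
Characteristic polynomial: λ^3 + 9.1*λ^2 + 27.55*λ + 34.153 = 0.
Factor: (λ + 4.9)(λ^2 + 4.2*λ + 6.97) = 0.
Roots: -2.1 + 1.6j, -2.1 - 1.6j, -4.9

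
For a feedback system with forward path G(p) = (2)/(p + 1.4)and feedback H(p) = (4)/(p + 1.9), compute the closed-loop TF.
Closed-loop T = G/(1+GH).
Numerator: G_num * H_den = 2*p + 3.8.
Denominator: G_den * H_den + G_num * H_num = (p^2 + 3.3*p + 2.66) + (8) = p^2 + 3.3*p + 10.66.
T(p) = (2*p + 3.8)/(p^2 + 3.3*p + 10.66)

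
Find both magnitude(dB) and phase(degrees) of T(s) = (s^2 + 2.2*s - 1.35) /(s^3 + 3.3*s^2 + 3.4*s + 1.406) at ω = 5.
Substitute s = j*5: T(j5) = 0.0520183 - 0.204922j.
|T| = 20*log₁₀(sqrt(Re²+Im²)) = -13.50 dB.
∠T = atan2(Im, Re) = -75.76°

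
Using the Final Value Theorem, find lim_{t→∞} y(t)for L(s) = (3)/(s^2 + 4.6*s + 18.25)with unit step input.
FVT: lim_{t→∞} y(t) = lim_{s→0} s*Y(s) where Y(s) = L(s)/s.
= lim_{s→0} L(s) = L(0) = num(0)/den(0) = 3/18.25 = 0.1644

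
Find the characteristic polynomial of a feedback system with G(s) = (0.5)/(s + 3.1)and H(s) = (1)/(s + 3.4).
Characteristic poly = G_den * H_den + G_num * H_num = (s^2 + 6.5*s + 10.54) + (0.5) = s^2 + 6.5*s + 11.04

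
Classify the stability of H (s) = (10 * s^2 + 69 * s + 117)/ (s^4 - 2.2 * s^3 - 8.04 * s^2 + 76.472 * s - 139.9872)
Denominator: s^4 - 2.2*s^3 - 8.04*s^2 + 76.472*s - 139.9872 = (s - 2.4)(s + 4.6)(s^2 - 4.4*s + 12.68). Poles: -4.6, 2.2 + 2.8j, 2.2 - 2.8j, 2.4. Unstable (3 pole(s) in RHP)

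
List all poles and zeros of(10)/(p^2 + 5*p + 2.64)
Set denominator = 0: p^2 + 5*p + 2.64 = (p + 0.6)(p + 4.4) = 0 → Poles: -0.6, -4.4
Numerator is a nonzero constant (10) → Zeros: none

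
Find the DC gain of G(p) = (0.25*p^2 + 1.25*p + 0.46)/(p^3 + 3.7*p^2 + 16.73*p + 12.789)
DC gain = G(0) = num(0)/den(0) = 0.46/12.789 = 0.03597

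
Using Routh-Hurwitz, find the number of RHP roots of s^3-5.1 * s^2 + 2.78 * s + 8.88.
Routh array:
s^3: [1, 2.78]; s^2: [-5.1, 8.88]; s^1: [4.52118]; s^0: [8.88]
First column: [1, -5.1, 4.52118, 8.88]. Sign changes = RHP roots = 2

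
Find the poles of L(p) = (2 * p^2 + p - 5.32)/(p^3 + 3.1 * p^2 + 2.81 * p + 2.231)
Set denominator = 0: p^3 + 3.1*p^2 + 2.81*p + 2.231 = (p + 2.3)(p^2 + 0.8*p + 0.97) = 0 → Poles: -0.4 + 0.9j, -0.4 - 0.9j, -2.3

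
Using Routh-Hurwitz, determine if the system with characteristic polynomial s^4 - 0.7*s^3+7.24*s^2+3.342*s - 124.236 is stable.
Routh array:
s^4: [1, 7.24, -124.236]; s^3: [-0.7, 3.342]; s^2: [12.0143, -124.236]; s^1: [-3.89648]; s^0: [-124.236]
First column: [1, -0.7, 12.0143, -3.89648, -124.236]. Sign changes = 3.
No, unstable (3 RHP root(s))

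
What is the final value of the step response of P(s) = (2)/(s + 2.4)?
FVT: lim_{t→∞} y(t) = lim_{s→0} s*Y(s) where Y(s) = P(s)/s.
= lim_{s→0} P(s) = P(0) = num(0)/den(0) = 2/2.4 = 0.8333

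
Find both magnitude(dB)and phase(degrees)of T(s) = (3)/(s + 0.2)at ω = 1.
Substitute s = j*1: T(j1) = 0.576923 - 2.88462j.
|T| = 20*log₁₀(sqrt(Re²+Im²)) = 9.37 dB.
∠T = atan2(Im, Re) = -78.69°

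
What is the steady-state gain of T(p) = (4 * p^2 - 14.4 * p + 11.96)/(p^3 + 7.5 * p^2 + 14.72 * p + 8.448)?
DC gain = T(0) = num(0)/den(0) = 11.96/8.448 = 1.416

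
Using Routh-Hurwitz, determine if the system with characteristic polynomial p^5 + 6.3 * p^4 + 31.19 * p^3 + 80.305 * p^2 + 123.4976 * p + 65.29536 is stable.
Routh array:
p^5: [1, 31.19, 123.4976]; p^4: [6.3, 80.305, 65.29536]; p^3: [18.4432, 113.133]; p^2: [41.6598, 65.29536]; p^1: [84.2264]; p^0: [65.29536]
First column: [1, 6.3, 18.4432, 41.6598, 84.2264, 65.29536]. Sign changes = 0.
Yes, stable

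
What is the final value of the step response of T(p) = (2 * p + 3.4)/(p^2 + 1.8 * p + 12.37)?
FVT: lim_{t→∞} y(t) = lim_{p→0} p*Y(p) where Y(p) = T(p)/p.
= lim_{p→0} T(p) = T(0) = num(0)/den(0) = 3.4/12.37 = 0.2749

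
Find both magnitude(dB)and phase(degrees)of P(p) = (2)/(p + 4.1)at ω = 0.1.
Substitute p = j*0.1: P(j0.1) = 0.487515 - 0.0118906j.
|P| = 20*log₁₀(sqrt(Re²+Im²)) = -6.24 dB.
∠P = atan2(Im, Re) = -1.40°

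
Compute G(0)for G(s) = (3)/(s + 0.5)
DC gain = G(0) = num(0)/den(0) = 3/0.5 = 6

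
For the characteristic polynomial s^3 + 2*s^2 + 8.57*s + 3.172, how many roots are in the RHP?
s^3 + 2*s^2 + 8.57*s + 3.172 = (s + 0.4)(s^2 + 1.6*s + 7.93). Poles: -0.4, -0.8 + 2.7j, -0.8 - 2.7j. RHP poles (Re>0): 0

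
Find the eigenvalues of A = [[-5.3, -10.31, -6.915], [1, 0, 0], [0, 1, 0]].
Eigenvalues solve det(λI - A) = 0.
Characteristic polynomial: λ^3 + 5.3*λ^2 + 10.31*λ + 6.915 = 0.
Factor: (λ + 1.5)(λ^2 + 3.8*λ + 4.61) = 0.
Roots: -1.5, -1.9 + 1j, -1.9 - 1j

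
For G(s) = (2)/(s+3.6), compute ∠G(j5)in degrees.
Substitute s = j*5: G(j5) = 0.189673 - 0.263435j.
∠G(j5) = atan2(Im, Re) = atan2(-0.263435, 0.189673) = -54.25°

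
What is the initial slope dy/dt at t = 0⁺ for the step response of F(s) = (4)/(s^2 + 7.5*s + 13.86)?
IVT: y'(0⁺) = lim_{s→∞} s²·Y(s) = lim_{s→∞} s·F(s).
deg(num) = 0, deg(den) = 2, relative degree = 2 ≥ 2, so s·F(s) → 0. Initial slope = 0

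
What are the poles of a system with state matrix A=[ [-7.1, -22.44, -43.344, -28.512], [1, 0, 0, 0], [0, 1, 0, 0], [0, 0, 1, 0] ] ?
Eigenvalues solve det(λI - A) = 0.
Characteristic polynomial: λ^4 + 7.1*λ^3 + 22.44*λ^2 + 43.344*λ + 28.512 = 0.
Factor: (λ + 1.1)(λ + 3.6)(λ^2 + 2.4*λ + 7.2) = 0.
Roots: -1.1, -1.2 + 2.4j, -1.2 - 2.4j, -3.6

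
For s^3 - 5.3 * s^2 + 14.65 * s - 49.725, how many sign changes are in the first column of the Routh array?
Routh array:
s^3: [1, 14.65]; s^2: [-5.3, -49.725]; s^1: [5.26792]; s^0: [-49.725]
First column: [1, -5.3, 5.26792, -49.725]. Sign changes = 3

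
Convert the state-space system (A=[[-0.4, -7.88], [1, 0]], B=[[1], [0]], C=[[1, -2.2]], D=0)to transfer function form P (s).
P(s) = C(sI - A)⁻¹B + D.
Characteristic polynomial det(sI - A) = s^2 + 0.4*s + 7.88.
Numerator from C·adj(sI-A)·B + D·det(sI-A) = s - 2.2.
P(s) = (s - 2.2)/(s^2 + 0.4*s + 7.88)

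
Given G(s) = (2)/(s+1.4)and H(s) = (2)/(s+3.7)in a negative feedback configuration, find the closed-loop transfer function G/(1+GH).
Closed-loop T = G/(1+GH).
Numerator: G_num * H_den = 2*s + 7.4.
Denominator: G_den * H_den + G_num * H_num = (s^2 + 5.1*s + 5.18) + (4) = s^2 + 5.1*s + 9.18.
T(s) = (2*s + 7.4)/(s^2 + 5.1*s + 9.18)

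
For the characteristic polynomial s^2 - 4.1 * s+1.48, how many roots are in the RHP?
s^2 - 4.1*s + 1.48 = (s - 3.7)(s - 0.4). Poles: 0.4, 3.7. RHP poles (Re>0): 2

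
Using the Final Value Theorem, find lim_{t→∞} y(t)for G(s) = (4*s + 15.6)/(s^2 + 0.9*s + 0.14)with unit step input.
FVT: lim_{t→∞} y(t) = lim_{s→0} s*Y(s) where Y(s) = G(s)/s.
= lim_{s→0} G(s) = G(0) = num(0)/den(0) = 15.6/0.14 = 111.4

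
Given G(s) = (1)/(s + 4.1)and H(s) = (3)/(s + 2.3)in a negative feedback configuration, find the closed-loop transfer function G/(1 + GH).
Closed-loop T = G/(1+GH).
Numerator: G_num * H_den = s + 2.3.
Denominator: G_den * H_den + G_num * H_num = (s^2 + 6.4*s + 9.43) + (3) = s^2 + 6.4*s + 12.43.
T(s) = (s + 2.3)/(s^2 + 6.4*s + 12.43)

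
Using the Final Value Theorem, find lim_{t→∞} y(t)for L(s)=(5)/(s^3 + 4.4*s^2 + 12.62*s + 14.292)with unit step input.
FVT: lim_{t→∞} y(t) = lim_{s→0} s*Y(s) where Y(s) = L(s)/s.
= lim_{s→0} L(s) = L(0) = num(0)/den(0) = 5/14.292 = 0.3498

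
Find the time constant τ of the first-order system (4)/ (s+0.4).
First-order system: τ = -1/pole. Pole = -0.4. τ = -1/(-0.4) = 2.5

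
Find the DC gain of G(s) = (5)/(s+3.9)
DC gain = G(0) = num(0)/den(0) = 5/3.9 = 1.282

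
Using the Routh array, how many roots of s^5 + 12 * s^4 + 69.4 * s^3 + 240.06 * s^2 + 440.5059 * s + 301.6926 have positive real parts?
Routh array:
s^5: [1, 69.4, 440.5059]; s^4: [12, 240.06, 301.6926]; s^3: [49.395, 415.36485]; s^2: [139.151, 301.6926]; s^1: [308.272]; s^0: [301.6926]
First column: [1, 12, 49.395, 139.151, 308.272, 301.6926]. Sign changes = RHP roots = 0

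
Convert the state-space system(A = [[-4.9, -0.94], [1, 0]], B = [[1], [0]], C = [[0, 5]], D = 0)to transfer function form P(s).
P(s) = C(sI - A)⁻¹B + D.
Characteristic polynomial det(sI - A) = s^2 + 4.9*s + 0.94.
Numerator from C·adj(sI-A)·B + D·det(sI-A) = 5.
P(s) = (5)/(s^2 + 4.9*s + 0.94)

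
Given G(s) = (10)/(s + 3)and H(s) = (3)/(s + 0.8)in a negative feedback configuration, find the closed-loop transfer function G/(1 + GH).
Closed-loop T = G/(1+GH).
Numerator: G_num * H_den = 10*s + 8.
Denominator: G_den * H_den + G_num * H_num = (s^2 + 3.8*s + 2.4) + (30) = s^2 + 3.8*s + 32.4.
T(s) = (10*s + 8)/(s^2 + 3.8*s + 32.4)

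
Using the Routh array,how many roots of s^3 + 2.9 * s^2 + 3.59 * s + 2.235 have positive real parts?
Routh array:
s^3: [1, 3.59]; s^2: [2.9, 2.235]; s^1: [2.81931]; s^0: [2.235]
First column: [1, 2.9, 2.81931, 2.235]. Sign changes = RHP roots = 0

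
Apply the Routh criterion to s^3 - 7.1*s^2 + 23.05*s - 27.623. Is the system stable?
Routh array:
s^3: [1, 23.05]; s^2: [-7.1, -27.623]; s^1: [19.1594]; s^0: [-27.623]
First column: [1, -7.1, 19.1594, -27.623]. Sign changes = 3.
No, unstable (3 RHP root(s))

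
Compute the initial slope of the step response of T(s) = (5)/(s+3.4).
IVT: y'(0⁺) = lim_{s→∞} s²·Y(s) = lim_{s→∞} s·T(s).
deg(num) = 0, deg(den) = 1, relative degree = 1, so s·T(s) → (leading num)/(leading den) = 5/1 = 5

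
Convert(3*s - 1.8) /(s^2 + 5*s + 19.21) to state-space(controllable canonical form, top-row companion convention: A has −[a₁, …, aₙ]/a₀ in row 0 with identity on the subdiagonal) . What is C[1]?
Reachable canonical form: C = numerator coefficients (right-aligned, zero-padded to length n).
num = 3*s - 1.8, C = [[3, -1.8]].
C[1] = -1.8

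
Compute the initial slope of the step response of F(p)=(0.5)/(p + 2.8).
IVT: y'(0⁺) = lim_{p→∞} p²·Y(p) = lim_{p→∞} p·F(p).
deg(num) = 0, deg(den) = 1, relative degree = 1, so p·F(p) → (leading num)/(leading den) = 0.5/1 = 0.5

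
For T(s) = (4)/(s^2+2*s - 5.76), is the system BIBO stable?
Denominator: s^2 + 2*s - 5.76 = (s - 1.6)(s + 3.6). Poles: -3.6, 1.6. All Re(p)<0: No (unstable)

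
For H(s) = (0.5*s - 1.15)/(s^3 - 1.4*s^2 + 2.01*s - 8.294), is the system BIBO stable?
Denominator: s^3 - 1.4*s^2 + 2.01*s - 8.294 = (s - 2.2)(s^2 + 0.8*s + 3.77). Poles: -0.4 + 1.9j, -0.4 - 1.9j, 2.2. All Re(p)<0: No (unstable)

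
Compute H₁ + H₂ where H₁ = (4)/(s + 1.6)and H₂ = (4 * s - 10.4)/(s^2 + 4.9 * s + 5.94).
Parallel: H = H₁ + H₂ = (n₁·d₂ + n₂·d₁)/(d₁·d₂).
n₁·d₂ = 4*s^2 + 19.6*s + 23.76. n₂·d₁ = 4*s^2 - 4*s - 16.64. Sum = 8*s^2 + 15.6*s + 7.12. d₁·d₂ = s^3 + 6.5*s^2 + 13.78*s + 9.504.
H(s) = (8*s^2 + 15.6*s + 7.12)/(s^3 + 6.5*s^2 + 13.78*s + 9.504)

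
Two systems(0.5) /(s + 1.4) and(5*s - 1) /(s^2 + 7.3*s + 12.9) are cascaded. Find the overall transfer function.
Series: H = H₁ · H₂ = (n₁·n₂)/(d₁·d₂).
Num: n₁·n₂ = 2.5*s - 0.5. Den: d₁·d₂ = s^3 + 8.7*s^2 + 23.12*s + 18.06.
H(s) = (2.5*s - 0.5)/(s^3 + 8.7*s^2 + 23.12*s + 18.06)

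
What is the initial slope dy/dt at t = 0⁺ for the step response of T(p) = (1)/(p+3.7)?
IVT: y'(0⁺) = lim_{p→∞} p²·Y(p) = lim_{p→∞} p·T(p).
deg(num) = 0, deg(den) = 1, relative degree = 1, so p·T(p) → (leading num)/(leading den) = 1/1 = 1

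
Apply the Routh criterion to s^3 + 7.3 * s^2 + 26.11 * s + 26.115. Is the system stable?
Routh array:
s^3: [1, 26.11]; s^2: [7.3, 26.115]; s^1: [22.5326]; s^0: [26.115]
First column: [1, 7.3, 22.5326, 26.115]. Sign changes = 0.
Yes, stable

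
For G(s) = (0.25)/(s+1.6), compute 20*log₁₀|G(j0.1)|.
Substitute s = j*0.1: G(j0.1) = 0.155642 - 0.00972763j.
|G(j0.1)| = sqrt(Re² + Im²) = 0.1559.
20*log₁₀(0.1559) = -16.14 dB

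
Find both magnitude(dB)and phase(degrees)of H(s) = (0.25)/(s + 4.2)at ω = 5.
Substitute s = j*5: H(j5) = 0.0246248 - 0.0293152j.
|H| = 20*log₁₀(sqrt(Re²+Im²)) = -28.34 dB.
∠H = atan2(Im, Re) = -49.97°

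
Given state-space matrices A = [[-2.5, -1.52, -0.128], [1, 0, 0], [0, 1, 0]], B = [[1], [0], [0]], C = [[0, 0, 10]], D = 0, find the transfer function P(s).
P(s) = C(sI - A)⁻¹B + D.
Characteristic polynomial det(sI - A) = s^3 + 2.5*s^2 + 1.52*s + 0.128.
Numerator from C·adj(sI-A)·B + D·det(sI-A) = 10.
P(s) = (10)/(s^3 + 2.5*s^2 + 1.52*s + 0.128)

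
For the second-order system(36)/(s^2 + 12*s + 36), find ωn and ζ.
Standard form: ωn²/(s²+2ζωn·s+ωn²).
const=36=ωn² → ωn=6, s coeff=12=2ζωn → ζ=1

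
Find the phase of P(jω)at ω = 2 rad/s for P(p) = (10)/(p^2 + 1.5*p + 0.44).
Substitute p = j*2: P(j2) = -1.64255 - 1.38417j.
∠P(j2) = atan2(Im, Re) = atan2(-1.38417, -1.64255) = -139.88°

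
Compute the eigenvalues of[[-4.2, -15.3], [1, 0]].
Eigenvalues solve det(λI - A) = 0.
Characteristic polynomial: λ^2 + 4.2*λ + 15.3 = 0.
Roots: -2.1 + 3.3j, -2.1 - 3.3j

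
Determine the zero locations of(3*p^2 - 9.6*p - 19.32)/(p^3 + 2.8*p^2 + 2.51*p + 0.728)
Set numerator = 0: 3*p^2 - 9.6*p - 19.32 = 3*(p - 4.6)(p + 1.4) = 0 → Zeros: -1.4, 4.6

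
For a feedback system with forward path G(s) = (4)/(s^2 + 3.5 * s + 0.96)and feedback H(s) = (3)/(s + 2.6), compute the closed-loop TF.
Closed-loop T = G/(1+GH).
Numerator: G_num * H_den = 4*s + 10.4.
Denominator: G_den * H_den + G_num * H_num = (s^3 + 6.1*s^2 + 10.06*s + 2.496) + (12) = s^3 + 6.1*s^2 + 10.06*s + 14.496.
T(s) = (4*s + 10.4)/(s^3 + 6.1*s^2 + 10.06*s + 14.496)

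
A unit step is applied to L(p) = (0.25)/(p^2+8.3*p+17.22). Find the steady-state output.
FVT: lim_{t→∞} y(t) = lim_{p→0} p*Y(p) where Y(p) = L(p)/p.
= lim_{p→0} L(p) = L(0) = num(0)/den(0) = 0.25/17.22 = 0.01452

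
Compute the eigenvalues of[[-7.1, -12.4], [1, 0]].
Eigenvalues solve det(λI - A) = 0.
Characteristic polynomial: λ^2 + 7.1*λ + 12.4 = 0.
Factor: (λ + 3.1)(λ + 4) = 0.
Roots: -3.1, -4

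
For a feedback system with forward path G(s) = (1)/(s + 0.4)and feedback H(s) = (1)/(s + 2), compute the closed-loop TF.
Closed-loop T = G/(1+GH).
Numerator: G_num * H_den = s + 2.
Denominator: G_den * H_den + G_num * H_num = (s^2 + 2.4*s + 0.8) + (1) = s^2 + 2.4*s + 1.8.
T(s) = (s + 2)/(s^2 + 2.4*s + 1.8)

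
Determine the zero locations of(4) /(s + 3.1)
Numerator is a nonzero constant (4) → Zeros: none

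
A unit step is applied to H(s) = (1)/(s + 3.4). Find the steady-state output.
FVT: lim_{t→∞} y(t) = lim_{s→0} s*Y(s) where Y(s) = H(s)/s.
= lim_{s→0} H(s) = H(0) = num(0)/den(0) = 1/3.4 = 0.2941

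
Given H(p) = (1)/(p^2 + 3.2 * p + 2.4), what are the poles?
Set denominator = 0: p^2 + 3.2*p + 2.4 = (p + 1.2)(p + 2) = 0 → Poles: -1.2, -2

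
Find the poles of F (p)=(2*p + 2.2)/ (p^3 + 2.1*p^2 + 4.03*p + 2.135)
Set denominator = 0: p^3 + 2.1*p^2 + 4.03*p + 2.135 = (p + 0.7)(p^2 + 1.4*p + 3.05) = 0 → Poles: -0.7, -0.7 + 1.6j, -0.7 - 1.6j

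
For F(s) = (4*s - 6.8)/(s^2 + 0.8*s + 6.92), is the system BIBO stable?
Denominator: s^2 + 0.8*s + 6.92. Poles: -0.4 + 2.6j, -0.4 - 2.6j. All Re(p)<0: Yes (stable)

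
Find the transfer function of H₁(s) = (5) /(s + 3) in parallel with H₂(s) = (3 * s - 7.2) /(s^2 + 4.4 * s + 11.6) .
Parallel: H = H₁ + H₂ = (n₁·d₂ + n₂·d₁)/(d₁·d₂).
n₁·d₂ = 5*s^2 + 22*s + 58. n₂·d₁ = 3*s^2 + 1.8*s - 21.6. Sum = 8*s^2 + 23.8*s + 36.4. d₁·d₂ = s^3 + 7.4*s^2 + 24.8*s + 34.8.
H(s) = (8*s^2 + 23.8*s + 36.4)/(s^3 + 7.4*s^2 + 24.8*s + 34.8)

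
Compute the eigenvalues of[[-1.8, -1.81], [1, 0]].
Eigenvalues solve det(λI - A) = 0.
Characteristic polynomial: λ^2 + 1.8*λ + 1.81 = 0.
Roots: -0.9 + 1j, -0.9 - 1j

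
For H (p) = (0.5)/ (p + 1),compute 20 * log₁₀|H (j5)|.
Substitute p = j*5: H(j5) = 0.0192308 - 0.0961538j.
|H(j5)| = sqrt(Re² + Im²) = 0.09806.
20*log₁₀(0.09806) = -20.17 dB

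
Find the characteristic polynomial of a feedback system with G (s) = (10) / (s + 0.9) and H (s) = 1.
Characteristic poly = G_den * H_den + G_num * H_num = (s + 0.9) + (10) = s + 10.9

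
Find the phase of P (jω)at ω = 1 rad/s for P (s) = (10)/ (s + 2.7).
Substitute s = j*1: P(j1) = 3.25694 - 1.20627j.
∠P(j1) = atan2(Im, Re) = atan2(-1.20627, 3.25694) = -20.32°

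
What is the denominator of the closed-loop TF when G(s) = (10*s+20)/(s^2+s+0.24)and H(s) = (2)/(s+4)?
Characteristic poly = G_den * H_den + G_num * H_num = (s^3 + 5*s^2 + 4.24*s + 0.96) + (20*s + 40) = s^3 + 5*s^2 + 24.24*s + 40.96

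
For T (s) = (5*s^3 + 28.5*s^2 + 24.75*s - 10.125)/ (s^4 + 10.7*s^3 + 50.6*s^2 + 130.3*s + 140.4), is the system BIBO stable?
Denominator: s^4 + 10.7*s^3 + 50.6*s^2 + 130.3*s + 140.4 = (s + 2.7)(s + 4)(s^2 + 4*s + 13). Poles: -2 + 3j, -2 - 3j, -2.7, -4. All Re(p)<0: Yes (stable)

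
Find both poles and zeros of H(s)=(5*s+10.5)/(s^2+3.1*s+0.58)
Set denominator = 0: s^2 + 3.1*s + 0.58 = (s + 2.9)(s + 0.2) = 0 → Poles: -0.2, -2.9
Set numerator = 0: 5*s + 10.5 = 0 → Zeros: -2.1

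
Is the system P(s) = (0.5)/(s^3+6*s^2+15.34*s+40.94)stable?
Denominator: s^3 + 6*s^2 + 15.34*s + 40.94 = (s + 4.6)(s^2 + 1.4*s + 8.9). Poles: -0.7 + 2.9j, -0.7 - 2.9j, -4.6. All Re(p)<0: Yes (stable)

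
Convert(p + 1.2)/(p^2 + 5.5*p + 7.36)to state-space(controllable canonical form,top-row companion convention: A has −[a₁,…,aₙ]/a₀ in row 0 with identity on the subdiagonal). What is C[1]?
Reachable canonical form: C = numerator coefficients (right-aligned, zero-padded to length n).
num = p + 1.2, C = [[1, 1.2]].
C[1] = 1.2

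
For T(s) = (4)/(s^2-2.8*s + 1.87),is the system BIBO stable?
Denominator: s^2 - 2.8*s + 1.87 = (s - 1.1)(s - 1.7). Poles: 1.1, 1.7. All Re(p)<0: No (unstable)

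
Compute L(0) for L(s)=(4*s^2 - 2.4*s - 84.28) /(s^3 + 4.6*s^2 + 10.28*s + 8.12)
DC gain = L(0) = num(0)/den(0) = -84.28/8.12 = -10.38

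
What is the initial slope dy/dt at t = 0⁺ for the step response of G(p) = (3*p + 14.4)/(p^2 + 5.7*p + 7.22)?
IVT: y'(0⁺) = lim_{p→∞} p²·Y(p) = lim_{p→∞} p·G(p).
deg(num) = 1, deg(den) = 2, relative degree = 1, so p·G(p) → (leading num)/(leading den) = 3/1 = 3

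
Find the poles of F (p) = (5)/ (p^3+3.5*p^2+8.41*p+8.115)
Set denominator = 0: p^3 + 3.5*p^2 + 8.41*p + 8.115 = (p + 1.5)(p^2 + 2*p + 5.41) = 0 → Poles: -1 + 2.1j, -1 - 2.1j, -1.5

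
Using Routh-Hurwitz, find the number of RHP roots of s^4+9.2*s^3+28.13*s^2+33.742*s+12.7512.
Routh array:
s^4: [1, 28.13, 12.7512]; s^3: [9.2, 33.742]; s^2: [24.4624, 12.7512]; s^1: [28.9464]; s^0: [12.7512]
First column: [1, 9.2, 24.4624, 28.9464, 12.7512]. Sign changes = RHP roots = 0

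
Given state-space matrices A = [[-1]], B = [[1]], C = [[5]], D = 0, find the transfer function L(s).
L(s) = C(sI - A)⁻¹B + D.
Characteristic polynomial det(sI - A) = s + 1.
Numerator from C·adj(sI-A)·B + D·det(sI-A) = 5.
L(s) = (5)/(s + 1)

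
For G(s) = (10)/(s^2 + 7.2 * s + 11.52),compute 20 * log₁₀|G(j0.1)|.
Substitute s = j*0.1: G(j0.1) = 0.865423 - 0.0541359j.
|G(j0.1)| = sqrt(Re² + Im²) = 0.8671.
20*log₁₀(0.8671) = -1.24 dB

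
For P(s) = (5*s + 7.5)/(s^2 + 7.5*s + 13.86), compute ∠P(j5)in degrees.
Substitute s = j*5: P(j5) = 0.55801 - 0.365766j.
∠P(j5) = atan2(Im, Re) = atan2(-0.365766, 0.55801) = -33.24°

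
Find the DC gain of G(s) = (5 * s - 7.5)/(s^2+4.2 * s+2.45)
DC gain = G(0) = num(0)/den(0) = -7.5/2.45 = -3.061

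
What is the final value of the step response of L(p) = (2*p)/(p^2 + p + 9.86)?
FVT: lim_{t→∞} y(t) = lim_{p→0} p*Y(p) where Y(p) = L(p)/p.
= lim_{p→0} L(p) = L(0) = num(0)/den(0) = 0/9.86 = 0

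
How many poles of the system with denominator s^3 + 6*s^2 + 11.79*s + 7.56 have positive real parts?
s^3 + 6*s^2 + 11.79*s + 7.56 = (s + 2.1)(s + 2.4)(s + 1.5). Poles: -1.5, -2.1, -2.4. RHP poles (Re>0): 0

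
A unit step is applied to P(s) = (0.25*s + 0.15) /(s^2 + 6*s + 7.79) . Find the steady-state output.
FVT: lim_{t→∞} y(t) = lim_{s→0} s*Y(s) where Y(s) = P(s)/s.
= lim_{s→0} P(s) = P(0) = num(0)/den(0) = 0.15/7.79 = 0.01926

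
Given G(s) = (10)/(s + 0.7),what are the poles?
Set denominator = 0: s + 0.7 = 0 → Poles: -0.7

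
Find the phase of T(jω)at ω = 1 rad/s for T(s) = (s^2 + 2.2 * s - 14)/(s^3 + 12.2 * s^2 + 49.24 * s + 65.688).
Substitute s = j*1: T(j1) = -0.134191 + 0.162156j.
∠T(j1) = atan2(Im, Re) = atan2(0.162156, -0.134191) = 129.61°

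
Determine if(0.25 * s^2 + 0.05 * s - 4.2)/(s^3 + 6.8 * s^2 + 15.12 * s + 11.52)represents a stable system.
Denominator: s^3 + 6.8*s^2 + 15.12*s + 11.52 = (s + 3.2)(s^2 + 3.6*s + 3.6). Poles: -1.8 + 0.6j, -1.8 - 0.6j, -3.2. All Re(p)<0: Yes (stable)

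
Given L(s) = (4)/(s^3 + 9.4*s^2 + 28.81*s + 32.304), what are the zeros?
Numerator is a nonzero constant (4) → Zeros: none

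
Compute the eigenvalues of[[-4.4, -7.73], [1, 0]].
Eigenvalues solve det(λI - A) = 0.
Characteristic polynomial: λ^2 + 4.4*λ + 7.73 = 0.
Roots: -2.2 + 1.7j, -2.2 - 1.7j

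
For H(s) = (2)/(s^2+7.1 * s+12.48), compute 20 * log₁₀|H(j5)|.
Substitute s = j*5: H(j5) = -0.0176711 - 0.0501058j.
|H(j5)| = sqrt(Re² + Im²) = 0.05313.
20*log₁₀(0.05313) = -25.49 dB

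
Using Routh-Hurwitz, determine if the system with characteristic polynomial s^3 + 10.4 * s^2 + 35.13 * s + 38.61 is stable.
Routh array:
s^3: [1, 35.13]; s^2: [10.4, 38.61]; s^1: [31.4175]; s^0: [38.61]
First column: [1, 10.4, 31.4175, 38.61]. Sign changes = 0.
Yes, stable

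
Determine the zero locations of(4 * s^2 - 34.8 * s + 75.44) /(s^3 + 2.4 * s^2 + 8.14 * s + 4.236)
Set numerator = 0: 4*s^2 - 34.8*s + 75.44 = 4*(s - 4.1)(s - 4.6) = 0 → Zeros: 4.1, 4.6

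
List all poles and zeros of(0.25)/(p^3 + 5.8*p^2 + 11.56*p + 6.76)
Set denominator = 0: p^3 + 5.8*p^2 + 11.56*p + 6.76 = (p + 1)(p^2 + 4.8*p + 6.76) = 0 → Poles: -1, -2.4 + 1j, -2.4 - 1j
Numerator is a nonzero constant (0.25) → Zeros: none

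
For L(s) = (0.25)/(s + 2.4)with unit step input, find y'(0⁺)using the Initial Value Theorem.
IVT: y'(0⁺) = lim_{s→∞} s²·Y(s) = lim_{s→∞} s·L(s).
deg(num) = 0, deg(den) = 1, relative degree = 1, so s·L(s) → (leading num)/(leading den) = 0.25/1 = 0.25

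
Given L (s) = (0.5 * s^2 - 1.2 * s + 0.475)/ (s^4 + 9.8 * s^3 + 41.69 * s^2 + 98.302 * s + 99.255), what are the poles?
Set denominator = 0: s^4 + 9.8*s^3 + 41.69*s^2 + 98.302*s + 99.255 = (s + 2.5)(s + 3.9)(s^2 + 3.4*s + 10.18) = 0 → Poles: -1.7 + 2.7j, -1.7 - 2.7j, -2.5, -3.9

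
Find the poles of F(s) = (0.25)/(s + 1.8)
Set denominator = 0: s + 1.8 = 0 → Poles: -1.8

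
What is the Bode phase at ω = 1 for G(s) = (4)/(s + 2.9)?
Substitute s = j*1: G(j1) = 1.23273 - 0.42508j.
∠G(j1) = atan2(Im, Re) = atan2(-0.42508, 1.23273) = -19.03°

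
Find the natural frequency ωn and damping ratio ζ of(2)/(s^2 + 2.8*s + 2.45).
Underdamped: complex pole -1.4 + 0.7j. ωn = |pole| = 1.565, ζ = -Re(pole)/ωn = 0.8944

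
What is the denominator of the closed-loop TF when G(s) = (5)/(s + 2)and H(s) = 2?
Characteristic poly = G_den * H_den + G_num * H_num = (s + 2) + (10) = s + 12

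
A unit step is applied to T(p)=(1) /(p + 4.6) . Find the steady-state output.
FVT: lim_{t→∞} y(t) = lim_{p→0} p*Y(p) where Y(p) = T(p)/p.
= lim_{p→0} T(p) = T(0) = num(0)/den(0) = 1/4.6 = 0.2174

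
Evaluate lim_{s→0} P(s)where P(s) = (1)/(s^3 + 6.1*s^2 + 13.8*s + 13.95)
DC gain = P(0) = num(0)/den(0) = 1/13.95 = 0.07168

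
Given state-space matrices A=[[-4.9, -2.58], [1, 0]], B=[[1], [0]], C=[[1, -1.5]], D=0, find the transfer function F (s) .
F(s) = C(sI - A)⁻¹B + D.
Characteristic polynomial det(sI - A) = s^2 + 4.9*s + 2.58.
Numerator from C·adj(sI-A)·B + D·det(sI-A) = s - 1.5.
F(s) = (s - 1.5)/(s^2 + 4.9*s + 2.58)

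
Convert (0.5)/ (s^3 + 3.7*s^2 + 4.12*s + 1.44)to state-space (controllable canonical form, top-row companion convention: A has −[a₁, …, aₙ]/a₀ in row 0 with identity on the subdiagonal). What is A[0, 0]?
Reachable canonical form for den = s^3 + 3.7*s^2 + 4.12*s + 1.44: top row of A = -[a₁,a₂,...,aₙ]/a₀, ones on the subdiagonal, zeros elsewhere.
A = [[-3.7, -4.12, -1.44], [1, 0, 0], [0, 1, 0]].
A[0,0] = -3.7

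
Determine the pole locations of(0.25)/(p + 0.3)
Set denominator = 0: p + 0.3 = 0 → Poles: -0.3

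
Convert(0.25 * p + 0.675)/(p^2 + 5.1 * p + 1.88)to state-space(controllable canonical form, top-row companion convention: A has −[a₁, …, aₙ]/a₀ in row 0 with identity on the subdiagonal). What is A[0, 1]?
Reachable canonical form for den = p^2 + 5.1*p + 1.88: top row of A = -[a₁,a₂,...,aₙ]/a₀, ones on the subdiagonal, zeros elsewhere.
A = [[-5.1, -1.88], [1, 0]].
A[0,1] = -1.88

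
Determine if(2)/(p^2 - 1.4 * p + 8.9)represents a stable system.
Denominator: p^2 - 1.4*p + 8.9. Poles: 0.7 + 2.9j, 0.7 - 2.9j. All Re(p)<0: No (unstable)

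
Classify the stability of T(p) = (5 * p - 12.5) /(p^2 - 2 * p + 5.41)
Denominator: p^2 - 2*p + 5.41. Poles: 1 + 2.1j, 1 - 2.1j. Unstable (2 pole(s) in RHP)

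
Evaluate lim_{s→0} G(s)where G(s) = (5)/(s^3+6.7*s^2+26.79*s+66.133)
DC gain = G(0) = num(0)/den(0) = 5/66.133 = 0.07561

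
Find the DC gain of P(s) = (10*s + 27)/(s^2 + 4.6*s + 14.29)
DC gain = P(0) = num(0)/den(0) = 27/14.29 = 1.889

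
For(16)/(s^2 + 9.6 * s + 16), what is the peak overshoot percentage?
Standard form: ωn²/(s²+2ζωn·s+ωn²) → ωn = 4, ζ = 1.2.
ζ ≥ 1, so the response is non-oscillatory: peak overshoot = 0%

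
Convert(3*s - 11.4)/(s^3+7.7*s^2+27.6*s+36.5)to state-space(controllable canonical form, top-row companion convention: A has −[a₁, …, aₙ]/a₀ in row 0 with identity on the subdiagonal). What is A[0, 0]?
Reachable canonical form for den = s^3 + 7.7*s^2 + 27.6*s + 36.5: top row of A = -[a₁,a₂,...,aₙ]/a₀, ones on the subdiagonal, zeros elsewhere.
A = [[-7.7, -27.6, -36.5], [1, 0, 0], [0, 1, 0]].
A[0,0] = -7.7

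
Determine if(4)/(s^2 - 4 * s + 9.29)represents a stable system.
Denominator: s^2 - 4*s + 9.29. Poles: 2 + 2.3j, 2 - 2.3j. All Re(p)<0: No (unstable)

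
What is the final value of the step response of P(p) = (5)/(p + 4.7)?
FVT: lim_{t→∞} y(t) = lim_{p→0} p*Y(p) where Y(p) = P(p)/p.
= lim_{p→0} P(p) = P(0) = num(0)/den(0) = 5/4.7 = 1.064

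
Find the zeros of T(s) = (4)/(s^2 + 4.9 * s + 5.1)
Numerator is a nonzero constant (4) → Zeros: none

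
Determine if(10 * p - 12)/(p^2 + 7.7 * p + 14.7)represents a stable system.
Denominator: p^2 + 7.7*p + 14.7 = (p + 3.5)(p + 4.2). Poles: -3.5, -4.2. All Re(p)<0: Yes (stable)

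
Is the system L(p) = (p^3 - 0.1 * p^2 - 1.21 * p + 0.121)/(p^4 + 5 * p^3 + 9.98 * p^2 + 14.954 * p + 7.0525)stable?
Denominator: p^4 + 5*p^3 + 9.98*p^2 + 14.954*p + 7.0525 = (p + 3.1)(p + 0.7)(p^2 + 1.2*p + 3.25). Poles: -0.6 + 1.7j, -0.6 - 1.7j, -0.7, -3.1. All Re(p)<0: Yes (stable)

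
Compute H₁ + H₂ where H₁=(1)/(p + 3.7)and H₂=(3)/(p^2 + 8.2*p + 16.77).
Parallel: H = H₁ + H₂ = (n₁·d₂ + n₂·d₁)/(d₁·d₂).
n₁·d₂ = p^2 + 8.2*p + 16.77. n₂·d₁ = 3*p + 11.1. Sum = p^2 + 11.2*p + 27.87. d₁·d₂ = p^3 + 11.9*p^2 + 47.11*p + 62.049.
H(p) = (p^2 + 11.2*p + 27.87)/(p^3 + 11.9*p^2 + 47.11*p + 62.049)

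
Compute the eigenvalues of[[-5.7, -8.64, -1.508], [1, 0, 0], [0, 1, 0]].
Eigenvalues solve det(λI - A) = 0.
Characteristic polynomial: λ^3 + 5.7*λ^2 + 8.64*λ + 1.508 = 0.
Factor: (λ + 2.6)(λ + 0.2)(λ + 2.9) = 0.
Roots: -0.2, -2.6, -2.9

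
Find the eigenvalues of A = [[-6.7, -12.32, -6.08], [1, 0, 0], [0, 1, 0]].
Eigenvalues solve det(λI - A) = 0.
Characteristic polynomial: λ^3 + 6.7*λ^2 + 12.32*λ + 6.08 = 0.
Factor: (λ + 4)(λ + 0.8)(λ + 1.9) = 0.
Roots: -0.8, -1.9, -4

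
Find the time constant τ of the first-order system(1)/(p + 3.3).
First-order system: τ = -1/pole. Pole = -3.3. τ = -1/(-3.3) = 0.303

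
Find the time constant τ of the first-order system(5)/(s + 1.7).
First-order system: τ = -1/pole. Pole = -1.7. τ = -1/(-1.7) = 0.5882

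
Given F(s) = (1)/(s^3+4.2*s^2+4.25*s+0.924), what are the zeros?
Numerator is a nonzero constant (1) → Zeros: none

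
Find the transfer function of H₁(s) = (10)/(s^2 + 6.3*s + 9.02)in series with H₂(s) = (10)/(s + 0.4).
Series: H = H₁ · H₂ = (n₁·n₂)/(d₁·d₂).
Num: n₁·n₂ = 100. Den: d₁·d₂ = s^3 + 6.7*s^2 + 11.54*s + 3.608.
H(s) = (100)/(s^3 + 6.7*s^2 + 11.54*s + 3.608)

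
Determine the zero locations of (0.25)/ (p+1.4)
Numerator is a nonzero constant (0.25) → Zeros: none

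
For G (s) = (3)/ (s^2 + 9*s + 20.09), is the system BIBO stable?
Denominator: s^2 + 9*s + 20.09 = (s + 4.1)(s + 4.9). Poles: -4.1, -4.9. All Re(p)<0: Yes (stable)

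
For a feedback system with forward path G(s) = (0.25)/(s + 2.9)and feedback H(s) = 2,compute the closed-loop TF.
Closed-loop T = G/(1+GH).
Numerator: G_num * H_den = 0.25.
Denominator: G_den * H_den + G_num * H_num = (s + 2.9) + (0.5) = s + 3.4.
T(s) = (0.25)/(s + 3.4)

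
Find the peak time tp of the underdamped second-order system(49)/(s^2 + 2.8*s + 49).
Standard form: ωn²/(s²+2ζωn·s+ωn²) → ωn = 7, ζ = 0.2.
ωd = ωn·√(1-ζ²) = 7·√(1-0.2²) = 6.859.
tp = π/ωd = π/6.859 = 0.4581 s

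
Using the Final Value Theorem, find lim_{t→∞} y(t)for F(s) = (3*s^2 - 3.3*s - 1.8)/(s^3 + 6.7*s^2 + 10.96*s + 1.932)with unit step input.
FVT: lim_{t→∞} y(t) = lim_{s→0} s*Y(s) where Y(s) = F(s)/s.
= lim_{s→0} F(s) = F(0) = num(0)/den(0) = -1.8/1.932 = -0.9317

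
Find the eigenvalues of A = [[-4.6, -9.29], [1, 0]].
Eigenvalues solve det(λI - A) = 0.
Characteristic polynomial: λ^2 + 4.6*λ + 9.29 = 0.
Roots: -2.3 + 2j, -2.3 - 2j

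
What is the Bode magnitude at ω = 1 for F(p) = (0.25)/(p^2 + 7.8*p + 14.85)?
Substitute p = j*1: F(j1) = 0.0137041 - 0.00771781j.
|F(j1)| = sqrt(Re² + Im²) = 0.01573.
20*log₁₀(0.01573) = -36.07 dB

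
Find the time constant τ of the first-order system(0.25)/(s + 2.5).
First-order system: τ = -1/pole. Pole = -2.5. τ = -1/(-2.5) = 0.4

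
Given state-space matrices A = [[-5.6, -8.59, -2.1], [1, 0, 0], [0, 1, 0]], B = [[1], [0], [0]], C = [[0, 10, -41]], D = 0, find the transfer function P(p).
P(p) = C(pI - A)⁻¹B + D.
Characteristic polynomial det(pI - A) = p^3 + 5.6*p^2 + 8.59*p + 2.1.
Numerator from C·adj(pI-A)·B + D·det(pI-A) = 10*p - 41.
P(p) = (10*p - 41)/(p^3 + 5.6*p^2 + 8.59*p + 2.1)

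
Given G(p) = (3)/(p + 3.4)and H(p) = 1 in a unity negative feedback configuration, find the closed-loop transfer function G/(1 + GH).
Closed-loop T = G/(1+GH).
Numerator: G_num * H_den = 3.
Denominator: G_den * H_den + G_num * H_num = (p + 3.4) + (3) = p + 6.4.
T(p) = (3)/(p + 6.4)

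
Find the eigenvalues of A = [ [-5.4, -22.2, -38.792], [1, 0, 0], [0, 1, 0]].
Eigenvalues solve det(λI - A) = 0.
Characteristic polynomial: λ^3 + 5.4*λ^2 + 22.2*λ + 38.792 = 0.
Factor: (λ + 2.6)(λ^2 + 2.8*λ + 14.92) = 0.
Roots: -1.4 + 3.6j, -1.4 - 3.6j, -2.6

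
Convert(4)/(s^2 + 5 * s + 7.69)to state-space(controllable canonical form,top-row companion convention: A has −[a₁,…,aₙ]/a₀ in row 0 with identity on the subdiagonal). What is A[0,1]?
Reachable canonical form for den = s^2 + 5*s + 7.69: top row of A = -[a₁,a₂,...,aₙ]/a₀, ones on the subdiagonal, zeros elsewhere.
A = [[-5, -7.69], [1, 0]].
A[0,1] = -7.69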